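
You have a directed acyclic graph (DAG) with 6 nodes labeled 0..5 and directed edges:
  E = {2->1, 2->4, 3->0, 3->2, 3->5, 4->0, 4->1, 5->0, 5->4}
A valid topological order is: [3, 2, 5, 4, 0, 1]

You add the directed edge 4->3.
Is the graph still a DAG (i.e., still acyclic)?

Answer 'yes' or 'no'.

Answer: no

Derivation:
Given toposort: [3, 2, 5, 4, 0, 1]
Position of 4: index 3; position of 3: index 0
New edge 4->3: backward (u after v in old order)
Backward edge: old toposort is now invalid. Check if this creates a cycle.
Does 3 already reach 4? Reachable from 3: [0, 1, 2, 3, 4, 5]. YES -> cycle!
Still a DAG? no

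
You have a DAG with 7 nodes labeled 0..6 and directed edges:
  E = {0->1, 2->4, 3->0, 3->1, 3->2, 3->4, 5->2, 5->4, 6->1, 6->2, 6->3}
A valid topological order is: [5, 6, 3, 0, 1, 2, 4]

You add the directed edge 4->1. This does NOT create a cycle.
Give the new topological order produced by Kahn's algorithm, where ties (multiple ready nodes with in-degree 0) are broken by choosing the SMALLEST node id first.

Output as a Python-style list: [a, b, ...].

Old toposort: [5, 6, 3, 0, 1, 2, 4]
Added edge: 4->1
Position of 4 (6) > position of 1 (4). Must reorder: 4 must now come before 1.
Run Kahn's algorithm (break ties by smallest node id):
  initial in-degrees: [1, 4, 3, 1, 3, 0, 0]
  ready (indeg=0): [5, 6]
  pop 5: indeg[2]->2; indeg[4]->2 | ready=[6] | order so far=[5]
  pop 6: indeg[1]->3; indeg[2]->1; indeg[3]->0 | ready=[3] | order so far=[5, 6]
  pop 3: indeg[0]->0; indeg[1]->2; indeg[2]->0; indeg[4]->1 | ready=[0, 2] | order so far=[5, 6, 3]
  pop 0: indeg[1]->1 | ready=[2] | order so far=[5, 6, 3, 0]
  pop 2: indeg[4]->0 | ready=[4] | order so far=[5, 6, 3, 0, 2]
  pop 4: indeg[1]->0 | ready=[1] | order so far=[5, 6, 3, 0, 2, 4]
  pop 1: no out-edges | ready=[] | order so far=[5, 6, 3, 0, 2, 4, 1]
  Result: [5, 6, 3, 0, 2, 4, 1]

Answer: [5, 6, 3, 0, 2, 4, 1]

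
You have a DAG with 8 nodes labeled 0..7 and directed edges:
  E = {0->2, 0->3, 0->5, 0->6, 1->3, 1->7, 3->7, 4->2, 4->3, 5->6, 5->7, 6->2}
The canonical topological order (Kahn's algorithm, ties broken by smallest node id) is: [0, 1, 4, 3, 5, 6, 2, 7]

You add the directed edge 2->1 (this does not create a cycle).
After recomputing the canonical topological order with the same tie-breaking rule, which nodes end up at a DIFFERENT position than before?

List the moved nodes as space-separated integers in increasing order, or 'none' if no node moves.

Old toposort: [0, 1, 4, 3, 5, 6, 2, 7]
Added edge 2->1
Recompute Kahn (smallest-id tiebreak):
  initial in-degrees: [0, 1, 3, 3, 0, 1, 2, 3]
  ready (indeg=0): [0, 4]
  pop 0: indeg[2]->2; indeg[3]->2; indeg[5]->0; indeg[6]->1 | ready=[4, 5] | order so far=[0]
  pop 4: indeg[2]->1; indeg[3]->1 | ready=[5] | order so far=[0, 4]
  pop 5: indeg[6]->0; indeg[7]->2 | ready=[6] | order so far=[0, 4, 5]
  pop 6: indeg[2]->0 | ready=[2] | order so far=[0, 4, 5, 6]
  pop 2: indeg[1]->0 | ready=[1] | order so far=[0, 4, 5, 6, 2]
  pop 1: indeg[3]->0; indeg[7]->1 | ready=[3] | order so far=[0, 4, 5, 6, 2, 1]
  pop 3: indeg[7]->0 | ready=[7] | order so far=[0, 4, 5, 6, 2, 1, 3]
  pop 7: no out-edges | ready=[] | order so far=[0, 4, 5, 6, 2, 1, 3, 7]
New canonical toposort: [0, 4, 5, 6, 2, 1, 3, 7]
Compare positions:
  Node 0: index 0 -> 0 (same)
  Node 1: index 1 -> 5 (moved)
  Node 2: index 6 -> 4 (moved)
  Node 3: index 3 -> 6 (moved)
  Node 4: index 2 -> 1 (moved)
  Node 5: index 4 -> 2 (moved)
  Node 6: index 5 -> 3 (moved)
  Node 7: index 7 -> 7 (same)
Nodes that changed position: 1 2 3 4 5 6

Answer: 1 2 3 4 5 6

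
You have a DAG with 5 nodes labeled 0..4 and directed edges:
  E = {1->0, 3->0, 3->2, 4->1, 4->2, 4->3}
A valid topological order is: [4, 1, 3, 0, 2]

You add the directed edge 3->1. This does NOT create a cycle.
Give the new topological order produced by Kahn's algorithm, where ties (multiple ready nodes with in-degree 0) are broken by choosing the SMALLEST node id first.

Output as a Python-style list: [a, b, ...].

Old toposort: [4, 1, 3, 0, 2]
Added edge: 3->1
Position of 3 (2) > position of 1 (1). Must reorder: 3 must now come before 1.
Run Kahn's algorithm (break ties by smallest node id):
  initial in-degrees: [2, 2, 2, 1, 0]
  ready (indeg=0): [4]
  pop 4: indeg[1]->1; indeg[2]->1; indeg[3]->0 | ready=[3] | order so far=[4]
  pop 3: indeg[0]->1; indeg[1]->0; indeg[2]->0 | ready=[1, 2] | order so far=[4, 3]
  pop 1: indeg[0]->0 | ready=[0, 2] | order so far=[4, 3, 1]
  pop 0: no out-edges | ready=[2] | order so far=[4, 3, 1, 0]
  pop 2: no out-edges | ready=[] | order so far=[4, 3, 1, 0, 2]
  Result: [4, 3, 1, 0, 2]

Answer: [4, 3, 1, 0, 2]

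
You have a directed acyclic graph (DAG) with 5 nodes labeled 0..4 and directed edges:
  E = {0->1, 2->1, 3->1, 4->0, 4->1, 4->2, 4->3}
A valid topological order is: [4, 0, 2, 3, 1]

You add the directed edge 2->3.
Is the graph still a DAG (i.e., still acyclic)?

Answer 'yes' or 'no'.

Answer: yes

Derivation:
Given toposort: [4, 0, 2, 3, 1]
Position of 2: index 2; position of 3: index 3
New edge 2->3: forward
Forward edge: respects the existing order. Still a DAG, same toposort still valid.
Still a DAG? yes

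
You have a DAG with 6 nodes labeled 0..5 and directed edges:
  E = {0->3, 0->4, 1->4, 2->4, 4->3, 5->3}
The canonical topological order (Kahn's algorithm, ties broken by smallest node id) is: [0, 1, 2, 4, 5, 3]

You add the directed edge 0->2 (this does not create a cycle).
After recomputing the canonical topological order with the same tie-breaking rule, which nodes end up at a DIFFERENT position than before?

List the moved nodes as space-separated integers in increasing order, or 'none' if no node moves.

Old toposort: [0, 1, 2, 4, 5, 3]
Added edge 0->2
Recompute Kahn (smallest-id tiebreak):
  initial in-degrees: [0, 0, 1, 3, 3, 0]
  ready (indeg=0): [0, 1, 5]
  pop 0: indeg[2]->0; indeg[3]->2; indeg[4]->2 | ready=[1, 2, 5] | order so far=[0]
  pop 1: indeg[4]->1 | ready=[2, 5] | order so far=[0, 1]
  pop 2: indeg[4]->0 | ready=[4, 5] | order so far=[0, 1, 2]
  pop 4: indeg[3]->1 | ready=[5] | order so far=[0, 1, 2, 4]
  pop 5: indeg[3]->0 | ready=[3] | order so far=[0, 1, 2, 4, 5]
  pop 3: no out-edges | ready=[] | order so far=[0, 1, 2, 4, 5, 3]
New canonical toposort: [0, 1, 2, 4, 5, 3]
Compare positions:
  Node 0: index 0 -> 0 (same)
  Node 1: index 1 -> 1 (same)
  Node 2: index 2 -> 2 (same)
  Node 3: index 5 -> 5 (same)
  Node 4: index 3 -> 3 (same)
  Node 5: index 4 -> 4 (same)
Nodes that changed position: none

Answer: none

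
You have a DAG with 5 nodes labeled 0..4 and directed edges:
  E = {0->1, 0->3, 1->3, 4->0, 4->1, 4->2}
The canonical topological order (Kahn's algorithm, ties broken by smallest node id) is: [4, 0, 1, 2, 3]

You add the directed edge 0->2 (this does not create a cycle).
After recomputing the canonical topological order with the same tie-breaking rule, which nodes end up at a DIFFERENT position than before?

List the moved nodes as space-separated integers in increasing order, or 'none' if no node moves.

Answer: none

Derivation:
Old toposort: [4, 0, 1, 2, 3]
Added edge 0->2
Recompute Kahn (smallest-id tiebreak):
  initial in-degrees: [1, 2, 2, 2, 0]
  ready (indeg=0): [4]
  pop 4: indeg[0]->0; indeg[1]->1; indeg[2]->1 | ready=[0] | order so far=[4]
  pop 0: indeg[1]->0; indeg[2]->0; indeg[3]->1 | ready=[1, 2] | order so far=[4, 0]
  pop 1: indeg[3]->0 | ready=[2, 3] | order so far=[4, 0, 1]
  pop 2: no out-edges | ready=[3] | order so far=[4, 0, 1, 2]
  pop 3: no out-edges | ready=[] | order so far=[4, 0, 1, 2, 3]
New canonical toposort: [4, 0, 1, 2, 3]
Compare positions:
  Node 0: index 1 -> 1 (same)
  Node 1: index 2 -> 2 (same)
  Node 2: index 3 -> 3 (same)
  Node 3: index 4 -> 4 (same)
  Node 4: index 0 -> 0 (same)
Nodes that changed position: none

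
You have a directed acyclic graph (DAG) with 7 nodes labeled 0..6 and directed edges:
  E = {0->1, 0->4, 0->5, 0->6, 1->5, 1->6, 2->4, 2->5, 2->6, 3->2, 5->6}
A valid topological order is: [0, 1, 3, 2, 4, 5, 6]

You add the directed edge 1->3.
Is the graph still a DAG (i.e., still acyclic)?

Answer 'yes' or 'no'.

Given toposort: [0, 1, 3, 2, 4, 5, 6]
Position of 1: index 1; position of 3: index 2
New edge 1->3: forward
Forward edge: respects the existing order. Still a DAG, same toposort still valid.
Still a DAG? yes

Answer: yes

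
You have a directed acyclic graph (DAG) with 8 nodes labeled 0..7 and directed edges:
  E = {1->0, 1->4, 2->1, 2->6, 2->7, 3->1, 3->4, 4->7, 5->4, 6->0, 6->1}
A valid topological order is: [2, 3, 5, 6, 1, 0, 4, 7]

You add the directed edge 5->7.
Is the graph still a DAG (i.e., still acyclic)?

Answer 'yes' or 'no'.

Given toposort: [2, 3, 5, 6, 1, 0, 4, 7]
Position of 5: index 2; position of 7: index 7
New edge 5->7: forward
Forward edge: respects the existing order. Still a DAG, same toposort still valid.
Still a DAG? yes

Answer: yes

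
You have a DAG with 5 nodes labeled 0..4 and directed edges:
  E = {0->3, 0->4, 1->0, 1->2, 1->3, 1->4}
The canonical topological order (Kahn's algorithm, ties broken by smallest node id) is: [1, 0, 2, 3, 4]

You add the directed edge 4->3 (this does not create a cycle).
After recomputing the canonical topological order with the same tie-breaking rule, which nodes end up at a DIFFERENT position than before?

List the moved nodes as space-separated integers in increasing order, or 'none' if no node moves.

Answer: 3 4

Derivation:
Old toposort: [1, 0, 2, 3, 4]
Added edge 4->3
Recompute Kahn (smallest-id tiebreak):
  initial in-degrees: [1, 0, 1, 3, 2]
  ready (indeg=0): [1]
  pop 1: indeg[0]->0; indeg[2]->0; indeg[3]->2; indeg[4]->1 | ready=[0, 2] | order so far=[1]
  pop 0: indeg[3]->1; indeg[4]->0 | ready=[2, 4] | order so far=[1, 0]
  pop 2: no out-edges | ready=[4] | order so far=[1, 0, 2]
  pop 4: indeg[3]->0 | ready=[3] | order so far=[1, 0, 2, 4]
  pop 3: no out-edges | ready=[] | order so far=[1, 0, 2, 4, 3]
New canonical toposort: [1, 0, 2, 4, 3]
Compare positions:
  Node 0: index 1 -> 1 (same)
  Node 1: index 0 -> 0 (same)
  Node 2: index 2 -> 2 (same)
  Node 3: index 3 -> 4 (moved)
  Node 4: index 4 -> 3 (moved)
Nodes that changed position: 3 4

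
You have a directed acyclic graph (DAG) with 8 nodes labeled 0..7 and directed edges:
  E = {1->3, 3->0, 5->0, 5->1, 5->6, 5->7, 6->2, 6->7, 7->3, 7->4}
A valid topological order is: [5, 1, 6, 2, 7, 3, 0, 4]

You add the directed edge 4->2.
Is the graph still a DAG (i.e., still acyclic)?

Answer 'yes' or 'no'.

Given toposort: [5, 1, 6, 2, 7, 3, 0, 4]
Position of 4: index 7; position of 2: index 3
New edge 4->2: backward (u after v in old order)
Backward edge: old toposort is now invalid. Check if this creates a cycle.
Does 2 already reach 4? Reachable from 2: [2]. NO -> still a DAG (reorder needed).
Still a DAG? yes

Answer: yes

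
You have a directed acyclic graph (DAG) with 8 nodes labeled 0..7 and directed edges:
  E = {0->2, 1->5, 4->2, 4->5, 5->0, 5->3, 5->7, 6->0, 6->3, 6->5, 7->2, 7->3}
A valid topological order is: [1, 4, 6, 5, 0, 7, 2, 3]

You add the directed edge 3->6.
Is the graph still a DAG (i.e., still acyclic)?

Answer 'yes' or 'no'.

Answer: no

Derivation:
Given toposort: [1, 4, 6, 5, 0, 7, 2, 3]
Position of 3: index 7; position of 6: index 2
New edge 3->6: backward (u after v in old order)
Backward edge: old toposort is now invalid. Check if this creates a cycle.
Does 6 already reach 3? Reachable from 6: [0, 2, 3, 5, 6, 7]. YES -> cycle!
Still a DAG? no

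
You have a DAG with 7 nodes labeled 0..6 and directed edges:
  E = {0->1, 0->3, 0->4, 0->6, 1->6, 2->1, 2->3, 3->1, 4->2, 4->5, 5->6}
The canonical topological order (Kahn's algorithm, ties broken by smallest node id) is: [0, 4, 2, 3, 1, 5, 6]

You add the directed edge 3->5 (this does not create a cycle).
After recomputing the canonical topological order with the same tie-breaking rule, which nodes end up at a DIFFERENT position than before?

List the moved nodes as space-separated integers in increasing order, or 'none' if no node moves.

Answer: none

Derivation:
Old toposort: [0, 4, 2, 3, 1, 5, 6]
Added edge 3->5
Recompute Kahn (smallest-id tiebreak):
  initial in-degrees: [0, 3, 1, 2, 1, 2, 3]
  ready (indeg=0): [0]
  pop 0: indeg[1]->2; indeg[3]->1; indeg[4]->0; indeg[6]->2 | ready=[4] | order so far=[0]
  pop 4: indeg[2]->0; indeg[5]->1 | ready=[2] | order so far=[0, 4]
  pop 2: indeg[1]->1; indeg[3]->0 | ready=[3] | order so far=[0, 4, 2]
  pop 3: indeg[1]->0; indeg[5]->0 | ready=[1, 5] | order so far=[0, 4, 2, 3]
  pop 1: indeg[6]->1 | ready=[5] | order so far=[0, 4, 2, 3, 1]
  pop 5: indeg[6]->0 | ready=[6] | order so far=[0, 4, 2, 3, 1, 5]
  pop 6: no out-edges | ready=[] | order so far=[0, 4, 2, 3, 1, 5, 6]
New canonical toposort: [0, 4, 2, 3, 1, 5, 6]
Compare positions:
  Node 0: index 0 -> 0 (same)
  Node 1: index 4 -> 4 (same)
  Node 2: index 2 -> 2 (same)
  Node 3: index 3 -> 3 (same)
  Node 4: index 1 -> 1 (same)
  Node 5: index 5 -> 5 (same)
  Node 6: index 6 -> 6 (same)
Nodes that changed position: none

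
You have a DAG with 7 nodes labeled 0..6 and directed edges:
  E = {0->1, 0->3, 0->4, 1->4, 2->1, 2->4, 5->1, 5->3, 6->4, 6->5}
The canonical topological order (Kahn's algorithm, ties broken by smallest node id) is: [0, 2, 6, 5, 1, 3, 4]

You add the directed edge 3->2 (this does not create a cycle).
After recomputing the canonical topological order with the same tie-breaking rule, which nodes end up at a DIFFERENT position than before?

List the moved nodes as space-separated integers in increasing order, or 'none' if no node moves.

Answer: 1 2 3 5 6

Derivation:
Old toposort: [0, 2, 6, 5, 1, 3, 4]
Added edge 3->2
Recompute Kahn (smallest-id tiebreak):
  initial in-degrees: [0, 3, 1, 2, 4, 1, 0]
  ready (indeg=0): [0, 6]
  pop 0: indeg[1]->2; indeg[3]->1; indeg[4]->3 | ready=[6] | order so far=[0]
  pop 6: indeg[4]->2; indeg[5]->0 | ready=[5] | order so far=[0, 6]
  pop 5: indeg[1]->1; indeg[3]->0 | ready=[3] | order so far=[0, 6, 5]
  pop 3: indeg[2]->0 | ready=[2] | order so far=[0, 6, 5, 3]
  pop 2: indeg[1]->0; indeg[4]->1 | ready=[1] | order so far=[0, 6, 5, 3, 2]
  pop 1: indeg[4]->0 | ready=[4] | order so far=[0, 6, 5, 3, 2, 1]
  pop 4: no out-edges | ready=[] | order so far=[0, 6, 5, 3, 2, 1, 4]
New canonical toposort: [0, 6, 5, 3, 2, 1, 4]
Compare positions:
  Node 0: index 0 -> 0 (same)
  Node 1: index 4 -> 5 (moved)
  Node 2: index 1 -> 4 (moved)
  Node 3: index 5 -> 3 (moved)
  Node 4: index 6 -> 6 (same)
  Node 5: index 3 -> 2 (moved)
  Node 6: index 2 -> 1 (moved)
Nodes that changed position: 1 2 3 5 6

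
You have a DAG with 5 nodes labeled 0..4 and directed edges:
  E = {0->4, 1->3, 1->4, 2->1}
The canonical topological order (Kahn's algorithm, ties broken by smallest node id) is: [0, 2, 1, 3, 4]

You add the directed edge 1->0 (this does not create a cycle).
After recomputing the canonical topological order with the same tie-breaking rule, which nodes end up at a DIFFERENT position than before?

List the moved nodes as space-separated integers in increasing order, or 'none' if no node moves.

Answer: 0 1 2

Derivation:
Old toposort: [0, 2, 1, 3, 4]
Added edge 1->0
Recompute Kahn (smallest-id tiebreak):
  initial in-degrees: [1, 1, 0, 1, 2]
  ready (indeg=0): [2]
  pop 2: indeg[1]->0 | ready=[1] | order so far=[2]
  pop 1: indeg[0]->0; indeg[3]->0; indeg[4]->1 | ready=[0, 3] | order so far=[2, 1]
  pop 0: indeg[4]->0 | ready=[3, 4] | order so far=[2, 1, 0]
  pop 3: no out-edges | ready=[4] | order so far=[2, 1, 0, 3]
  pop 4: no out-edges | ready=[] | order so far=[2, 1, 0, 3, 4]
New canonical toposort: [2, 1, 0, 3, 4]
Compare positions:
  Node 0: index 0 -> 2 (moved)
  Node 1: index 2 -> 1 (moved)
  Node 2: index 1 -> 0 (moved)
  Node 3: index 3 -> 3 (same)
  Node 4: index 4 -> 4 (same)
Nodes that changed position: 0 1 2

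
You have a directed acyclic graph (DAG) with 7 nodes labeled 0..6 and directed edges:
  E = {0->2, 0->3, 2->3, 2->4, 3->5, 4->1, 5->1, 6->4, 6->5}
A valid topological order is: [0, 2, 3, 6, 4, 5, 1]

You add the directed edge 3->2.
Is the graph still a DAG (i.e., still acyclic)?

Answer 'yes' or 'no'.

Answer: no

Derivation:
Given toposort: [0, 2, 3, 6, 4, 5, 1]
Position of 3: index 2; position of 2: index 1
New edge 3->2: backward (u after v in old order)
Backward edge: old toposort is now invalid. Check if this creates a cycle.
Does 2 already reach 3? Reachable from 2: [1, 2, 3, 4, 5]. YES -> cycle!
Still a DAG? no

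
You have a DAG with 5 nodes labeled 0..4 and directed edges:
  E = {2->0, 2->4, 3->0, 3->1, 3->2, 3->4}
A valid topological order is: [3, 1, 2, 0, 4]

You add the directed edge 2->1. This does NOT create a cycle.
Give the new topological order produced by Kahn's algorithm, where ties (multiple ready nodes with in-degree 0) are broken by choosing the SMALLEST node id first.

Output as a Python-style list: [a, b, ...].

Old toposort: [3, 1, 2, 0, 4]
Added edge: 2->1
Position of 2 (2) > position of 1 (1). Must reorder: 2 must now come before 1.
Run Kahn's algorithm (break ties by smallest node id):
  initial in-degrees: [2, 2, 1, 0, 2]
  ready (indeg=0): [3]
  pop 3: indeg[0]->1; indeg[1]->1; indeg[2]->0; indeg[4]->1 | ready=[2] | order so far=[3]
  pop 2: indeg[0]->0; indeg[1]->0; indeg[4]->0 | ready=[0, 1, 4] | order so far=[3, 2]
  pop 0: no out-edges | ready=[1, 4] | order so far=[3, 2, 0]
  pop 1: no out-edges | ready=[4] | order so far=[3, 2, 0, 1]
  pop 4: no out-edges | ready=[] | order so far=[3, 2, 0, 1, 4]
  Result: [3, 2, 0, 1, 4]

Answer: [3, 2, 0, 1, 4]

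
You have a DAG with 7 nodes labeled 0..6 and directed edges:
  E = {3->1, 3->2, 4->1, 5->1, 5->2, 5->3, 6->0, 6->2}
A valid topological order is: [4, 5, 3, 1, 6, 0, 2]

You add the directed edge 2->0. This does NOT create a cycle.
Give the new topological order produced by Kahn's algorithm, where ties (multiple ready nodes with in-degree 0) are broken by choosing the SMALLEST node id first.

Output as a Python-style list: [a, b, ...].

Answer: [4, 5, 3, 1, 6, 2, 0]

Derivation:
Old toposort: [4, 5, 3, 1, 6, 0, 2]
Added edge: 2->0
Position of 2 (6) > position of 0 (5). Must reorder: 2 must now come before 0.
Run Kahn's algorithm (break ties by smallest node id):
  initial in-degrees: [2, 3, 3, 1, 0, 0, 0]
  ready (indeg=0): [4, 5, 6]
  pop 4: indeg[1]->2 | ready=[5, 6] | order so far=[4]
  pop 5: indeg[1]->1; indeg[2]->2; indeg[3]->0 | ready=[3, 6] | order so far=[4, 5]
  pop 3: indeg[1]->0; indeg[2]->1 | ready=[1, 6] | order so far=[4, 5, 3]
  pop 1: no out-edges | ready=[6] | order so far=[4, 5, 3, 1]
  pop 6: indeg[0]->1; indeg[2]->0 | ready=[2] | order so far=[4, 5, 3, 1, 6]
  pop 2: indeg[0]->0 | ready=[0] | order so far=[4, 5, 3, 1, 6, 2]
  pop 0: no out-edges | ready=[] | order so far=[4, 5, 3, 1, 6, 2, 0]
  Result: [4, 5, 3, 1, 6, 2, 0]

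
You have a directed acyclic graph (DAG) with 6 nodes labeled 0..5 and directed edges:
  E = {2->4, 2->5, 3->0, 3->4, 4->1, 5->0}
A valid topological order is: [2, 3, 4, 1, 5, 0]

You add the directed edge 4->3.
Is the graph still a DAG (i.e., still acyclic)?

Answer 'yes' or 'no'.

Given toposort: [2, 3, 4, 1, 5, 0]
Position of 4: index 2; position of 3: index 1
New edge 4->3: backward (u after v in old order)
Backward edge: old toposort is now invalid. Check if this creates a cycle.
Does 3 already reach 4? Reachable from 3: [0, 1, 3, 4]. YES -> cycle!
Still a DAG? no

Answer: no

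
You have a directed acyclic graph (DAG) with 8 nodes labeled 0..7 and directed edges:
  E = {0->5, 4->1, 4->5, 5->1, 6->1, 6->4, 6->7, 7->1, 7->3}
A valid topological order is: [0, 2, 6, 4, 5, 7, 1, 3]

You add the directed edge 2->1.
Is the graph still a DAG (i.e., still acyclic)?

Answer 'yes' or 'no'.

Answer: yes

Derivation:
Given toposort: [0, 2, 6, 4, 5, 7, 1, 3]
Position of 2: index 1; position of 1: index 6
New edge 2->1: forward
Forward edge: respects the existing order. Still a DAG, same toposort still valid.
Still a DAG? yes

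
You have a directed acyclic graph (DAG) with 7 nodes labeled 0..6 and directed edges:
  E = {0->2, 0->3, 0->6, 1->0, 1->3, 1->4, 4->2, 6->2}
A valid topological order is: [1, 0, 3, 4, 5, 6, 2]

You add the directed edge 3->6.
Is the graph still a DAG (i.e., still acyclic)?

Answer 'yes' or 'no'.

Answer: yes

Derivation:
Given toposort: [1, 0, 3, 4, 5, 6, 2]
Position of 3: index 2; position of 6: index 5
New edge 3->6: forward
Forward edge: respects the existing order. Still a DAG, same toposort still valid.
Still a DAG? yes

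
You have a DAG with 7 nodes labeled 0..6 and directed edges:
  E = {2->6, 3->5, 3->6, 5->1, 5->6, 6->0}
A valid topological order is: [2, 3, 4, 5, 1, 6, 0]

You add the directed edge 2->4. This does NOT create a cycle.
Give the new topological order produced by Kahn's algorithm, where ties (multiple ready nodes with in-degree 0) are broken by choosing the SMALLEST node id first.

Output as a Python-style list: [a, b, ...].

Old toposort: [2, 3, 4, 5, 1, 6, 0]
Added edge: 2->4
Position of 2 (0) < position of 4 (2). Old order still valid.
Run Kahn's algorithm (break ties by smallest node id):
  initial in-degrees: [1, 1, 0, 0, 1, 1, 3]
  ready (indeg=0): [2, 3]
  pop 2: indeg[4]->0; indeg[6]->2 | ready=[3, 4] | order so far=[2]
  pop 3: indeg[5]->0; indeg[6]->1 | ready=[4, 5] | order so far=[2, 3]
  pop 4: no out-edges | ready=[5] | order so far=[2, 3, 4]
  pop 5: indeg[1]->0; indeg[6]->0 | ready=[1, 6] | order so far=[2, 3, 4, 5]
  pop 1: no out-edges | ready=[6] | order so far=[2, 3, 4, 5, 1]
  pop 6: indeg[0]->0 | ready=[0] | order so far=[2, 3, 4, 5, 1, 6]
  pop 0: no out-edges | ready=[] | order so far=[2, 3, 4, 5, 1, 6, 0]
  Result: [2, 3, 4, 5, 1, 6, 0]

Answer: [2, 3, 4, 5, 1, 6, 0]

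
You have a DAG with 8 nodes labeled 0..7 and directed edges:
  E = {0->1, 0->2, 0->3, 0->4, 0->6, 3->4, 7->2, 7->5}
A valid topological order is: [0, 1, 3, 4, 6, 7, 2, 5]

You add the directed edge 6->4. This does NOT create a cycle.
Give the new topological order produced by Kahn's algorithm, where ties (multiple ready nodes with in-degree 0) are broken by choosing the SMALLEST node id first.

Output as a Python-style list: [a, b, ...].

Answer: [0, 1, 3, 6, 4, 7, 2, 5]

Derivation:
Old toposort: [0, 1, 3, 4, 6, 7, 2, 5]
Added edge: 6->4
Position of 6 (4) > position of 4 (3). Must reorder: 6 must now come before 4.
Run Kahn's algorithm (break ties by smallest node id):
  initial in-degrees: [0, 1, 2, 1, 3, 1, 1, 0]
  ready (indeg=0): [0, 7]
  pop 0: indeg[1]->0; indeg[2]->1; indeg[3]->0; indeg[4]->2; indeg[6]->0 | ready=[1, 3, 6, 7] | order so far=[0]
  pop 1: no out-edges | ready=[3, 6, 7] | order so far=[0, 1]
  pop 3: indeg[4]->1 | ready=[6, 7] | order so far=[0, 1, 3]
  pop 6: indeg[4]->0 | ready=[4, 7] | order so far=[0, 1, 3, 6]
  pop 4: no out-edges | ready=[7] | order so far=[0, 1, 3, 6, 4]
  pop 7: indeg[2]->0; indeg[5]->0 | ready=[2, 5] | order so far=[0, 1, 3, 6, 4, 7]
  pop 2: no out-edges | ready=[5] | order so far=[0, 1, 3, 6, 4, 7, 2]
  pop 5: no out-edges | ready=[] | order so far=[0, 1, 3, 6, 4, 7, 2, 5]
  Result: [0, 1, 3, 6, 4, 7, 2, 5]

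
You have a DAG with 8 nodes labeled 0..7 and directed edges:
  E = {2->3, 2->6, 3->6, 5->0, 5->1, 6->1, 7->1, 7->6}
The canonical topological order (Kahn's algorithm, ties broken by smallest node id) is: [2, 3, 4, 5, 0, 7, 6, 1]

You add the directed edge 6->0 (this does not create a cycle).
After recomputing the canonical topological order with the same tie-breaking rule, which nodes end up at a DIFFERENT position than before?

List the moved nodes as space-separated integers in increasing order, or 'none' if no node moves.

Old toposort: [2, 3, 4, 5, 0, 7, 6, 1]
Added edge 6->0
Recompute Kahn (smallest-id tiebreak):
  initial in-degrees: [2, 3, 0, 1, 0, 0, 3, 0]
  ready (indeg=0): [2, 4, 5, 7]
  pop 2: indeg[3]->0; indeg[6]->2 | ready=[3, 4, 5, 7] | order so far=[2]
  pop 3: indeg[6]->1 | ready=[4, 5, 7] | order so far=[2, 3]
  pop 4: no out-edges | ready=[5, 7] | order so far=[2, 3, 4]
  pop 5: indeg[0]->1; indeg[1]->2 | ready=[7] | order so far=[2, 3, 4, 5]
  pop 7: indeg[1]->1; indeg[6]->0 | ready=[6] | order so far=[2, 3, 4, 5, 7]
  pop 6: indeg[0]->0; indeg[1]->0 | ready=[0, 1] | order so far=[2, 3, 4, 5, 7, 6]
  pop 0: no out-edges | ready=[1] | order so far=[2, 3, 4, 5, 7, 6, 0]
  pop 1: no out-edges | ready=[] | order so far=[2, 3, 4, 5, 7, 6, 0, 1]
New canonical toposort: [2, 3, 4, 5, 7, 6, 0, 1]
Compare positions:
  Node 0: index 4 -> 6 (moved)
  Node 1: index 7 -> 7 (same)
  Node 2: index 0 -> 0 (same)
  Node 3: index 1 -> 1 (same)
  Node 4: index 2 -> 2 (same)
  Node 5: index 3 -> 3 (same)
  Node 6: index 6 -> 5 (moved)
  Node 7: index 5 -> 4 (moved)
Nodes that changed position: 0 6 7

Answer: 0 6 7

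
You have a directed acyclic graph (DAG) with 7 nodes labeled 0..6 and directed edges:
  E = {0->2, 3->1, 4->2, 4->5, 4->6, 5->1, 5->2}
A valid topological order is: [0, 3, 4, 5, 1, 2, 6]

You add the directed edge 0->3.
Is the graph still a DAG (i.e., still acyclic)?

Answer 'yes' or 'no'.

Answer: yes

Derivation:
Given toposort: [0, 3, 4, 5, 1, 2, 6]
Position of 0: index 0; position of 3: index 1
New edge 0->3: forward
Forward edge: respects the existing order. Still a DAG, same toposort still valid.
Still a DAG? yes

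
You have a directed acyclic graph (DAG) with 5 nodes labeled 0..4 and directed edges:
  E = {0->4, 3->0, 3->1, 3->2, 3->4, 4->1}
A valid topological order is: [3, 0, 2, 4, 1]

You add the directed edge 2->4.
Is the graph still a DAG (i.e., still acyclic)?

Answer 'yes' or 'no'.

Given toposort: [3, 0, 2, 4, 1]
Position of 2: index 2; position of 4: index 3
New edge 2->4: forward
Forward edge: respects the existing order. Still a DAG, same toposort still valid.
Still a DAG? yes

Answer: yes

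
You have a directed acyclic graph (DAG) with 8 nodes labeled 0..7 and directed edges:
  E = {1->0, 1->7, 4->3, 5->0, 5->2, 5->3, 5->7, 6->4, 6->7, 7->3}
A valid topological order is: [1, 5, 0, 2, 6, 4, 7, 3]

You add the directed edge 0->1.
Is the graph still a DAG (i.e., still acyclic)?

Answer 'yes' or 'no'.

Answer: no

Derivation:
Given toposort: [1, 5, 0, 2, 6, 4, 7, 3]
Position of 0: index 2; position of 1: index 0
New edge 0->1: backward (u after v in old order)
Backward edge: old toposort is now invalid. Check if this creates a cycle.
Does 1 already reach 0? Reachable from 1: [0, 1, 3, 7]. YES -> cycle!
Still a DAG? no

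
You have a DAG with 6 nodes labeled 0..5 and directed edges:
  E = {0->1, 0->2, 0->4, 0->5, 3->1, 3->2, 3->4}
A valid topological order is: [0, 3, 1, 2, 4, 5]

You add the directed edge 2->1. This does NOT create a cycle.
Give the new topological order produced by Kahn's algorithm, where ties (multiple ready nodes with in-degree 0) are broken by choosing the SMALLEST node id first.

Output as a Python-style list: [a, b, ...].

Old toposort: [0, 3, 1, 2, 4, 5]
Added edge: 2->1
Position of 2 (3) > position of 1 (2). Must reorder: 2 must now come before 1.
Run Kahn's algorithm (break ties by smallest node id):
  initial in-degrees: [0, 3, 2, 0, 2, 1]
  ready (indeg=0): [0, 3]
  pop 0: indeg[1]->2; indeg[2]->1; indeg[4]->1; indeg[5]->0 | ready=[3, 5] | order so far=[0]
  pop 3: indeg[1]->1; indeg[2]->0; indeg[4]->0 | ready=[2, 4, 5] | order so far=[0, 3]
  pop 2: indeg[1]->0 | ready=[1, 4, 5] | order so far=[0, 3, 2]
  pop 1: no out-edges | ready=[4, 5] | order so far=[0, 3, 2, 1]
  pop 4: no out-edges | ready=[5] | order so far=[0, 3, 2, 1, 4]
  pop 5: no out-edges | ready=[] | order so far=[0, 3, 2, 1, 4, 5]
  Result: [0, 3, 2, 1, 4, 5]

Answer: [0, 3, 2, 1, 4, 5]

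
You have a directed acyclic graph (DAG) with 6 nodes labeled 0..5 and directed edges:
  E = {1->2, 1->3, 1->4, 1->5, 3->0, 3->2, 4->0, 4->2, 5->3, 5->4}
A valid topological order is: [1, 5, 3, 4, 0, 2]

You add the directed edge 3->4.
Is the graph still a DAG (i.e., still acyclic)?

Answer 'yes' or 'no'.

Answer: yes

Derivation:
Given toposort: [1, 5, 3, 4, 0, 2]
Position of 3: index 2; position of 4: index 3
New edge 3->4: forward
Forward edge: respects the existing order. Still a DAG, same toposort still valid.
Still a DAG? yes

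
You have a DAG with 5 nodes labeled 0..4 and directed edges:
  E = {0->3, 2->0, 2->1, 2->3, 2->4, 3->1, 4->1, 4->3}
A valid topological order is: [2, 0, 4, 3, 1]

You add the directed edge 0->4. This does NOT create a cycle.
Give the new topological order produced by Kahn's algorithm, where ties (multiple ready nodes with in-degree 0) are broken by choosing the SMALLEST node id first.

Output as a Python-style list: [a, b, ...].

Answer: [2, 0, 4, 3, 1]

Derivation:
Old toposort: [2, 0, 4, 3, 1]
Added edge: 0->4
Position of 0 (1) < position of 4 (2). Old order still valid.
Run Kahn's algorithm (break ties by smallest node id):
  initial in-degrees: [1, 3, 0, 3, 2]
  ready (indeg=0): [2]
  pop 2: indeg[0]->0; indeg[1]->2; indeg[3]->2; indeg[4]->1 | ready=[0] | order so far=[2]
  pop 0: indeg[3]->1; indeg[4]->0 | ready=[4] | order so far=[2, 0]
  pop 4: indeg[1]->1; indeg[3]->0 | ready=[3] | order so far=[2, 0, 4]
  pop 3: indeg[1]->0 | ready=[1] | order so far=[2, 0, 4, 3]
  pop 1: no out-edges | ready=[] | order so far=[2, 0, 4, 3, 1]
  Result: [2, 0, 4, 3, 1]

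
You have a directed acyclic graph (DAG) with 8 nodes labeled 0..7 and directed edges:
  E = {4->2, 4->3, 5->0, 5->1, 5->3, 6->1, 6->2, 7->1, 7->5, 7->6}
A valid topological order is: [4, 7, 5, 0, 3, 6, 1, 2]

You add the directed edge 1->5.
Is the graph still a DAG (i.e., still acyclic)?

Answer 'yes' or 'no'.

Given toposort: [4, 7, 5, 0, 3, 6, 1, 2]
Position of 1: index 6; position of 5: index 2
New edge 1->5: backward (u after v in old order)
Backward edge: old toposort is now invalid. Check if this creates a cycle.
Does 5 already reach 1? Reachable from 5: [0, 1, 3, 5]. YES -> cycle!
Still a DAG? no

Answer: no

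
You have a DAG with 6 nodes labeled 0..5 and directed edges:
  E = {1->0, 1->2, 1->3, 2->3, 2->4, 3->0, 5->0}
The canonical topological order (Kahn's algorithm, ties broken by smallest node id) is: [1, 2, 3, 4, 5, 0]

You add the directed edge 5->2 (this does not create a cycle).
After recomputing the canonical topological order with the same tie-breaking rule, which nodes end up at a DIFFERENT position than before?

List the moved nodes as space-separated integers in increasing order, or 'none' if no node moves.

Answer: 0 2 3 4 5

Derivation:
Old toposort: [1, 2, 3, 4, 5, 0]
Added edge 5->2
Recompute Kahn (smallest-id tiebreak):
  initial in-degrees: [3, 0, 2, 2, 1, 0]
  ready (indeg=0): [1, 5]
  pop 1: indeg[0]->2; indeg[2]->1; indeg[3]->1 | ready=[5] | order so far=[1]
  pop 5: indeg[0]->1; indeg[2]->0 | ready=[2] | order so far=[1, 5]
  pop 2: indeg[3]->0; indeg[4]->0 | ready=[3, 4] | order so far=[1, 5, 2]
  pop 3: indeg[0]->0 | ready=[0, 4] | order so far=[1, 5, 2, 3]
  pop 0: no out-edges | ready=[4] | order so far=[1, 5, 2, 3, 0]
  pop 4: no out-edges | ready=[] | order so far=[1, 5, 2, 3, 0, 4]
New canonical toposort: [1, 5, 2, 3, 0, 4]
Compare positions:
  Node 0: index 5 -> 4 (moved)
  Node 1: index 0 -> 0 (same)
  Node 2: index 1 -> 2 (moved)
  Node 3: index 2 -> 3 (moved)
  Node 4: index 3 -> 5 (moved)
  Node 5: index 4 -> 1 (moved)
Nodes that changed position: 0 2 3 4 5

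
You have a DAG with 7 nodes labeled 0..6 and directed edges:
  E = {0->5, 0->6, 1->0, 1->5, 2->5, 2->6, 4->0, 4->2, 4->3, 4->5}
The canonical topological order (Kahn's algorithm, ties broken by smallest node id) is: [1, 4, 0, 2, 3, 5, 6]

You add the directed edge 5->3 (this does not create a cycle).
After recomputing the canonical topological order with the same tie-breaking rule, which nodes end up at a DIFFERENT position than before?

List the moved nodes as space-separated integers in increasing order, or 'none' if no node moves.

Answer: 3 5

Derivation:
Old toposort: [1, 4, 0, 2, 3, 5, 6]
Added edge 5->3
Recompute Kahn (smallest-id tiebreak):
  initial in-degrees: [2, 0, 1, 2, 0, 4, 2]
  ready (indeg=0): [1, 4]
  pop 1: indeg[0]->1; indeg[5]->3 | ready=[4] | order so far=[1]
  pop 4: indeg[0]->0; indeg[2]->0; indeg[3]->1; indeg[5]->2 | ready=[0, 2] | order so far=[1, 4]
  pop 0: indeg[5]->1; indeg[6]->1 | ready=[2] | order so far=[1, 4, 0]
  pop 2: indeg[5]->0; indeg[6]->0 | ready=[5, 6] | order so far=[1, 4, 0, 2]
  pop 5: indeg[3]->0 | ready=[3, 6] | order so far=[1, 4, 0, 2, 5]
  pop 3: no out-edges | ready=[6] | order so far=[1, 4, 0, 2, 5, 3]
  pop 6: no out-edges | ready=[] | order so far=[1, 4, 0, 2, 5, 3, 6]
New canonical toposort: [1, 4, 0, 2, 5, 3, 6]
Compare positions:
  Node 0: index 2 -> 2 (same)
  Node 1: index 0 -> 0 (same)
  Node 2: index 3 -> 3 (same)
  Node 3: index 4 -> 5 (moved)
  Node 4: index 1 -> 1 (same)
  Node 5: index 5 -> 4 (moved)
  Node 6: index 6 -> 6 (same)
Nodes that changed position: 3 5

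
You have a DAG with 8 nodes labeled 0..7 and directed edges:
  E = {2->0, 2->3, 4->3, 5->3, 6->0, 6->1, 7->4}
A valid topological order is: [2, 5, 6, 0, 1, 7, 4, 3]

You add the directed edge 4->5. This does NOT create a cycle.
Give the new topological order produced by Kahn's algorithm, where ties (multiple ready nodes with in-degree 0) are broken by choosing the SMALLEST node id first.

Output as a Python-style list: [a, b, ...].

Answer: [2, 6, 0, 1, 7, 4, 5, 3]

Derivation:
Old toposort: [2, 5, 6, 0, 1, 7, 4, 3]
Added edge: 4->5
Position of 4 (6) > position of 5 (1). Must reorder: 4 must now come before 5.
Run Kahn's algorithm (break ties by smallest node id):
  initial in-degrees: [2, 1, 0, 3, 1, 1, 0, 0]
  ready (indeg=0): [2, 6, 7]
  pop 2: indeg[0]->1; indeg[3]->2 | ready=[6, 7] | order so far=[2]
  pop 6: indeg[0]->0; indeg[1]->0 | ready=[0, 1, 7] | order so far=[2, 6]
  pop 0: no out-edges | ready=[1, 7] | order so far=[2, 6, 0]
  pop 1: no out-edges | ready=[7] | order so far=[2, 6, 0, 1]
  pop 7: indeg[4]->0 | ready=[4] | order so far=[2, 6, 0, 1, 7]
  pop 4: indeg[3]->1; indeg[5]->0 | ready=[5] | order so far=[2, 6, 0, 1, 7, 4]
  pop 5: indeg[3]->0 | ready=[3] | order so far=[2, 6, 0, 1, 7, 4, 5]
  pop 3: no out-edges | ready=[] | order so far=[2, 6, 0, 1, 7, 4, 5, 3]
  Result: [2, 6, 0, 1, 7, 4, 5, 3]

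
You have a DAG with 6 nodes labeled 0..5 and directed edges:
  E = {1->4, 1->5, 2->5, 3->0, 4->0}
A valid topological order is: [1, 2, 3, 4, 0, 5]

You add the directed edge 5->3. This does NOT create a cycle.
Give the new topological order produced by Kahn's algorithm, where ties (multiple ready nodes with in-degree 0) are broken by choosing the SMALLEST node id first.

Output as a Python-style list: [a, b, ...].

Answer: [1, 2, 4, 5, 3, 0]

Derivation:
Old toposort: [1, 2, 3, 4, 0, 5]
Added edge: 5->3
Position of 5 (5) > position of 3 (2). Must reorder: 5 must now come before 3.
Run Kahn's algorithm (break ties by smallest node id):
  initial in-degrees: [2, 0, 0, 1, 1, 2]
  ready (indeg=0): [1, 2]
  pop 1: indeg[4]->0; indeg[5]->1 | ready=[2, 4] | order so far=[1]
  pop 2: indeg[5]->0 | ready=[4, 5] | order so far=[1, 2]
  pop 4: indeg[0]->1 | ready=[5] | order so far=[1, 2, 4]
  pop 5: indeg[3]->0 | ready=[3] | order so far=[1, 2, 4, 5]
  pop 3: indeg[0]->0 | ready=[0] | order so far=[1, 2, 4, 5, 3]
  pop 0: no out-edges | ready=[] | order so far=[1, 2, 4, 5, 3, 0]
  Result: [1, 2, 4, 5, 3, 0]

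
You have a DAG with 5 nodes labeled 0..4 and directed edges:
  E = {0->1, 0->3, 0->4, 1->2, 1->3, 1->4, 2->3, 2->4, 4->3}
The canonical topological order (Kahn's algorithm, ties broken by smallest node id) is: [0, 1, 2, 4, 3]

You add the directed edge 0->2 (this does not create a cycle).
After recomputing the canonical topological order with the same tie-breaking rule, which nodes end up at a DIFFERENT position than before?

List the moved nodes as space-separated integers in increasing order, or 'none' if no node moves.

Answer: none

Derivation:
Old toposort: [0, 1, 2, 4, 3]
Added edge 0->2
Recompute Kahn (smallest-id tiebreak):
  initial in-degrees: [0, 1, 2, 4, 3]
  ready (indeg=0): [0]
  pop 0: indeg[1]->0; indeg[2]->1; indeg[3]->3; indeg[4]->2 | ready=[1] | order so far=[0]
  pop 1: indeg[2]->0; indeg[3]->2; indeg[4]->1 | ready=[2] | order so far=[0, 1]
  pop 2: indeg[3]->1; indeg[4]->0 | ready=[4] | order so far=[0, 1, 2]
  pop 4: indeg[3]->0 | ready=[3] | order so far=[0, 1, 2, 4]
  pop 3: no out-edges | ready=[] | order so far=[0, 1, 2, 4, 3]
New canonical toposort: [0, 1, 2, 4, 3]
Compare positions:
  Node 0: index 0 -> 0 (same)
  Node 1: index 1 -> 1 (same)
  Node 2: index 2 -> 2 (same)
  Node 3: index 4 -> 4 (same)
  Node 4: index 3 -> 3 (same)
Nodes that changed position: none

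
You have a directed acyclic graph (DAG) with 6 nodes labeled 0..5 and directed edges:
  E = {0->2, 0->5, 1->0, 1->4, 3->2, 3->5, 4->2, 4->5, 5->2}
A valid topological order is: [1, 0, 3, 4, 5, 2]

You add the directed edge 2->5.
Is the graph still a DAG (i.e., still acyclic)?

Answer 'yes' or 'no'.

Given toposort: [1, 0, 3, 4, 5, 2]
Position of 2: index 5; position of 5: index 4
New edge 2->5: backward (u after v in old order)
Backward edge: old toposort is now invalid. Check if this creates a cycle.
Does 5 already reach 2? Reachable from 5: [2, 5]. YES -> cycle!
Still a DAG? no

Answer: no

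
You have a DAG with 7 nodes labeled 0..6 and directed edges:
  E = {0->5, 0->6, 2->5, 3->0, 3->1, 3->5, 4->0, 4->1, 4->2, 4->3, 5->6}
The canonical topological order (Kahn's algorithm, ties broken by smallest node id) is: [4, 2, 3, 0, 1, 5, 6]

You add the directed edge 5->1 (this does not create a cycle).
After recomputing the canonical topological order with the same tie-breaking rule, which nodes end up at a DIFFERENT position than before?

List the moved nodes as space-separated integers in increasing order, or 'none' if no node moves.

Old toposort: [4, 2, 3, 0, 1, 5, 6]
Added edge 5->1
Recompute Kahn (smallest-id tiebreak):
  initial in-degrees: [2, 3, 1, 1, 0, 3, 2]
  ready (indeg=0): [4]
  pop 4: indeg[0]->1; indeg[1]->2; indeg[2]->0; indeg[3]->0 | ready=[2, 3] | order so far=[4]
  pop 2: indeg[5]->2 | ready=[3] | order so far=[4, 2]
  pop 3: indeg[0]->0; indeg[1]->1; indeg[5]->1 | ready=[0] | order so far=[4, 2, 3]
  pop 0: indeg[5]->0; indeg[6]->1 | ready=[5] | order so far=[4, 2, 3, 0]
  pop 5: indeg[1]->0; indeg[6]->0 | ready=[1, 6] | order so far=[4, 2, 3, 0, 5]
  pop 1: no out-edges | ready=[6] | order so far=[4, 2, 3, 0, 5, 1]
  pop 6: no out-edges | ready=[] | order so far=[4, 2, 3, 0, 5, 1, 6]
New canonical toposort: [4, 2, 3, 0, 5, 1, 6]
Compare positions:
  Node 0: index 3 -> 3 (same)
  Node 1: index 4 -> 5 (moved)
  Node 2: index 1 -> 1 (same)
  Node 3: index 2 -> 2 (same)
  Node 4: index 0 -> 0 (same)
  Node 5: index 5 -> 4 (moved)
  Node 6: index 6 -> 6 (same)
Nodes that changed position: 1 5

Answer: 1 5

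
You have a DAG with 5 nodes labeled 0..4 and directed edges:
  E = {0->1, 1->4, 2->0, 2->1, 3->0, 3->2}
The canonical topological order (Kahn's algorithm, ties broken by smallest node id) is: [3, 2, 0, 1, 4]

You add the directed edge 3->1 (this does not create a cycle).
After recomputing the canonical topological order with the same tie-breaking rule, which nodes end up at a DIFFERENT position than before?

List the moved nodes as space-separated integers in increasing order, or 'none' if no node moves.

Old toposort: [3, 2, 0, 1, 4]
Added edge 3->1
Recompute Kahn (smallest-id tiebreak):
  initial in-degrees: [2, 3, 1, 0, 1]
  ready (indeg=0): [3]
  pop 3: indeg[0]->1; indeg[1]->2; indeg[2]->0 | ready=[2] | order so far=[3]
  pop 2: indeg[0]->0; indeg[1]->1 | ready=[0] | order so far=[3, 2]
  pop 0: indeg[1]->0 | ready=[1] | order so far=[3, 2, 0]
  pop 1: indeg[4]->0 | ready=[4] | order so far=[3, 2, 0, 1]
  pop 4: no out-edges | ready=[] | order so far=[3, 2, 0, 1, 4]
New canonical toposort: [3, 2, 0, 1, 4]
Compare positions:
  Node 0: index 2 -> 2 (same)
  Node 1: index 3 -> 3 (same)
  Node 2: index 1 -> 1 (same)
  Node 3: index 0 -> 0 (same)
  Node 4: index 4 -> 4 (same)
Nodes that changed position: none

Answer: none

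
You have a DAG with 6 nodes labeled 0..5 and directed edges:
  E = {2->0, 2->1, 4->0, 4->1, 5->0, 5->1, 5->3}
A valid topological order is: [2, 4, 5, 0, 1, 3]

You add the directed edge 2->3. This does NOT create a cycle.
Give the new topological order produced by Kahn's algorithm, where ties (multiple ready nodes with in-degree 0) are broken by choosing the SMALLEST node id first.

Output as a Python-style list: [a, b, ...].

Old toposort: [2, 4, 5, 0, 1, 3]
Added edge: 2->3
Position of 2 (0) < position of 3 (5). Old order still valid.
Run Kahn's algorithm (break ties by smallest node id):
  initial in-degrees: [3, 3, 0, 2, 0, 0]
  ready (indeg=0): [2, 4, 5]
  pop 2: indeg[0]->2; indeg[1]->2; indeg[3]->1 | ready=[4, 5] | order so far=[2]
  pop 4: indeg[0]->1; indeg[1]->1 | ready=[5] | order so far=[2, 4]
  pop 5: indeg[0]->0; indeg[1]->0; indeg[3]->0 | ready=[0, 1, 3] | order so far=[2, 4, 5]
  pop 0: no out-edges | ready=[1, 3] | order so far=[2, 4, 5, 0]
  pop 1: no out-edges | ready=[3] | order so far=[2, 4, 5, 0, 1]
  pop 3: no out-edges | ready=[] | order so far=[2, 4, 5, 0, 1, 3]
  Result: [2, 4, 5, 0, 1, 3]

Answer: [2, 4, 5, 0, 1, 3]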